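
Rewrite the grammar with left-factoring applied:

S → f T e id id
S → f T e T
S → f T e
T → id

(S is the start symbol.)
Left-factoring transforms A → αβ₁ | αβ₂ into A → αA' and A' → β₁ | β₂
(α is the longest common prefix among the alternatives). Repeat until
no nonterminal has two alternatives with a common prefix.

Round 1: S has alternatives sharing prefix 'f T e'. Introduce S': S → f T e S'
  Add: S' → id id
  Add: S' → T
  Add: S' → ε

No remaining common prefixes — done.

Resulting grammar:
S → f T e S'
S' → id id
S' → T
S' → ε
T → id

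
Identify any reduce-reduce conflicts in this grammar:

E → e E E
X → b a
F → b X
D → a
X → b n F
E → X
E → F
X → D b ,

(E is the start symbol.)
Yes — I11: [D → a .] vs [X → b a .]

A reduce-reduce conflict occurs when an LR(0) state has two complete items [A → α .] and [B → β .] — both call for a reduction, and with no lookahead the parser cannot choose between them.

Augment with E' → E and build the canonical LR(0) collection (I0 = CLOSURE({[E' → . E]}), then GOTO on every symbol after a dot until no new states appear). It has 19 states:
  I0: { [D → . a], [E → . F], [E → . X], [E → . e E E], [E' → . E], [F → . b X], [X → . D b ,], [X → . b a], [X → . b n F] }  — shift
  I1: { [X → D . b ,] }  — shift
  I2: { [E' → E .] }  — accept
  I3: { [E → F .] }  — reduce
  I4: { [E → X .] }  — reduce
  I5: { [D → a .] }  — reduce
  I6: { [D → . a], [F → b . X], [X → . D b ,], [X → . b a], [X → . b n F], [X → b . a], [X → b . n F] }  — shift
  I7: { [D → . a], [E → . F], [E → . X], [E → . e E E], [E → e . E E], [F → . b X], [X → . D b ,], [X → . b a], [X → . b n F] }  — shift
  I8: { [D → . a], [E → . F], [E → . X], [E → . e E E], [E → e E . E], [F → . b X], [X → . D b ,], [X → . b a], [X → . b n F] }  — shift
  I9: { [E → e E E .] }  — reduce
  I10: { [F → b X .] }  — reduce
  I11: { [D → a .], [X → b a .] }  — 2 reduces
  I12: { [X → b . a], [X → b . n F] }  — shift
  I13: { [F → . b X], [X → b n . F] }  — shift
  I14: { [X → b n F .] }  — reduce
  I15: { [D → . a], [F → b . X], [X → . D b ,], [X → . b a], [X → . b n F] }  — shift
  I16: { [X → b a .] }  — reduce
  I17: { [X → D b . ,] }  — shift
  I18: { [X → D b , .] }  — reduce

I11 contains complete items [D → a .], [X → b a .] — reduce-reduce conflict.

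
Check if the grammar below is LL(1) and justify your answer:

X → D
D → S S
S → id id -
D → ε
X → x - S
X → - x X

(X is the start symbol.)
Yes, the grammar is LL(1).

A grammar is LL(1) if for each non-terminal N with multiple productions, the predict sets of those productions are pairwise disjoint, where PREDICT(N → α) = (FIRST(α) \ {ε}) ∪ (FOLLOW(N) if α ⇒* ε).

Relevant sets:
  FIRST(D) = { 'id', ε }
  FIRST(S) = { 'id' }
  FOLLOW(X) = { $ }
  FOLLOW(D) = { $ }

For X:
  PREDICT(X → D) = { $, 'id' }
  PREDICT(X → x '-' S) = { 'x' }
  PREDICT(X → '-' x X) = { '-' }
For D:
  PREDICT(D → S S) = { 'id' }
  PREDICT(D → ε) = { $ }
S has a single production, so nothing to check there.

All predict sets are disjoint. The grammar IS LL(1).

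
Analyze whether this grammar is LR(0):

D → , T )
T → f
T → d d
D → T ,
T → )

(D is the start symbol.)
Augment with D' → D and build the canonical LR(0) collection (I0 = CLOSURE({[D' → . D]}), then GOTO on every symbol after a dot until no new states appear). It has 11 states:
  I0: { [D → . , T )], [D → . T ,], [D' → . D], [T → . )], [T → . d d], [T → . f] }  — shift
  I1: { [T → ) .] }  — reduce
  I2: { [D → , . T )], [T → . )], [T → . d d], [T → . f] }  — shift
  I3: { [D' → D .] }  — accept
  I4: { [D → T . ,] }  — shift
  I5: { [T → d . d] }  — shift
  I6: { [T → f .] }  — reduce
  I7: { [T → d d .] }  — reduce
  I8: { [D → T , .] }  — reduce
  I9: { [D → , T . )] }  — shift
  I10: { [D → , T ) .] }  — reduce

Every state is either a pure shift/goto state or contains exactly one complete item and nothing to shift — no conflicts. The grammar is LR(0).

Answer: Yes, the grammar is LR(0)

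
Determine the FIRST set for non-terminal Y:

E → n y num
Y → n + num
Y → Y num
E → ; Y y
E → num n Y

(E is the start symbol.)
{ 'n' }

To compute FIRST(Y), examine every production with Y on the left-hand side, reading each right-hand side left to right until a non-nullable symbol is reached.

From Y → n + num:
  - n is a terminal: add 'n' and stop
From Y → Y num:
  - Y is the symbol being defined: contributes nothing new
    Y is not nullable, so stop

Collecting: FIRST(Y) = { 'n' }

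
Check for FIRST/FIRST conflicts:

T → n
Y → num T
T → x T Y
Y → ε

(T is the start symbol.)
No FIRST/FIRST conflicts.

A FIRST/FIRST conflict occurs when two productions N → α and N → β for the same non-terminal have FIRST(α) ∩ FIRST(β) ≠ ∅ (with ε ∈ FIRST of a nullable right-hand side, so two nullable alternatives also conflict).

Productions for T:
  T → n: FIRST = { 'n' }
  T → x T Y: FIRST = { 'x' }
Productions for Y:
  Y → num T: FIRST = { 'num' }
  Y → ε: FIRST = { ε }

All alternatives of each non-terminal have pairwise disjoint FIRST sets.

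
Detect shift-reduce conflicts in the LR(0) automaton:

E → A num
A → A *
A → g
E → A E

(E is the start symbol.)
No shift-reduce conflicts

Augment with E' → E and build the canonical LR(0) collection (I0 = CLOSURE({[E' → . E]}), then GOTO on every symbol after a dot until no new states appear). It has 7 states:
  I0: { [A → . A *], [A → . g], [E → . A E], [E → . A num], [E' → . E] }  — shift
  I1: { [A → . A *], [A → . g], [A → A . *], [E → . A E], [E → . A num], [E → A . E], [E → A . num] }  — shift
  I2: { [E' → E .] }  — accept
  I3: { [A → g .] }  — reduce
  I4: { [A → A * .] }  — reduce
  I5: { [E → A E .] }  — reduce
  I6: { [E → A num .] }  — reduce

No state contains both a complete item and a shift item.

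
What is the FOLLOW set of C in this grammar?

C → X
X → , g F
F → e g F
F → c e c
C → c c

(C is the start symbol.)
{ $ }

C is the start symbol, so $ ∈ FOLLOW(C).
C does not occur on any right-hand side.

Taking the union: FOLLOW(C) = { $ }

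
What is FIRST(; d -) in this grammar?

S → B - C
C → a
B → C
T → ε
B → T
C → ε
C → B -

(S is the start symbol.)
To compute FIRST(; d -), process the symbols left to right:
Symbol ; is a terminal. Add ';' and stop.
FIRST(; d -) = { ';' }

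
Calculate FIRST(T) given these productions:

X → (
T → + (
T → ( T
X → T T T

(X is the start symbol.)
From T → + (:
  - '+' is a terminal: add '+' and stop
From T → ( T:
  - '(' is a terminal: add '(' and stop

Collecting: FIRST(T) = { '(', '+' }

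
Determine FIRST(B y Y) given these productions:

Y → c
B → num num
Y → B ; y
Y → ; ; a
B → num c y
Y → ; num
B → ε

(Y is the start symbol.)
{ 'num', 'y' }

FIRST sets of the non-terminals involved (from the grammar, by fixed-point iteration):
  FIRST(B) = { 'num', ε }

To compute FIRST(B y Y), process the symbols left to right:
Symbol B is a non-terminal. Add FIRST(B) \ {ε} = { 'num' }
B is nullable (ε ∈ FIRST(B)), continue to the next symbol.
Symbol y is a terminal. Add 'y' and stop.
FIRST(B y Y) = { 'num', 'y' }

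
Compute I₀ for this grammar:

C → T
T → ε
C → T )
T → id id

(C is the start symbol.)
First, augment the grammar with C' → C
I₀ = CLOSURE({ [C' → . C] }):
  [C' → . C] has the dot before C: add [C → . T], [C → . T )]
  [C → . T] has the dot before T: add [T → .], [T → . id id]
No further items can be added.

I₀ = { [C → . T )], [C → . T], [C' → . C], [T → . id id], [T → .] }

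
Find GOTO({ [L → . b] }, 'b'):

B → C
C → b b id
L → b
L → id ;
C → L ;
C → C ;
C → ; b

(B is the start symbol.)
GOTO(I, 'b') = CLOSURE({ [A → αX.β] : [A → α.Xβ] ∈ I, X = 'b' })

Items with dot before 'b', with the dot advanced:
  [L → . b] → [L → b .]
Closure adds nothing (no advanced item has the dot before a non-terminal).

GOTO = { [L → b .] }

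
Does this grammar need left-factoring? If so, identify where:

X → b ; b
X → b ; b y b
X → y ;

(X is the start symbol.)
Yes, X has productions with common prefix 'b ; b'

Left-factoring is needed when two productions for the same non-terminal
share a common prefix on the right-hand side.

Productions for X:
  X → b ; b
  X → b ; b y b
  X → y ;

Found common prefix 'b ; b' in productions for X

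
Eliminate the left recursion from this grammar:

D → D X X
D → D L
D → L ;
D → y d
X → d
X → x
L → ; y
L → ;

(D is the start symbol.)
D is directly left-recursive. The standard transformation for
  A → A α₁ | ... | A α_m | β₁ | ... | β_n
is
  A  → β₁ A' | ... | β_n A'
  A' → α₁ A' | ... | α_m A' | ε

D → L ; becomes D → L ; D'
D → y d becomes D → y d D'
D → D X X becomes D' → X X D'
D → D L becomes D' → L D'
Add D' → ε

Productions for other non-terminals are unchanged:
  X → d
  X → x
  L → ; y
  L → ;

Resulting grammar:
D → L ; D'
D → y d D'
D' → X X D'
D' → L D'
D' → ε
X → d
X → x
L → ; y
L → ;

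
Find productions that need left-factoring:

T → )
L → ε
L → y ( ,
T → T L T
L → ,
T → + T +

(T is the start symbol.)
No, left-factoring is not needed

Left-factoring is needed when two productions for the same non-terminal
share a common prefix on the right-hand side.

Productions for T:
  T → )
  T → T L T
  T → + T +
Productions for L:
  L → ε
  L → y ( ,
  L → ,

No common prefixes found.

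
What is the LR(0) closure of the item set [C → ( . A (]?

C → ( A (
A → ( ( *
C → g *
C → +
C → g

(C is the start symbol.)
{ [A → . ( ( *], [C → ( . A (] }

To compute CLOSURE, for each item [A → α.Bβ] where B is a non-terminal, add [B → .γ] for all productions B → γ; repeat for the newly added items until nothing changes.

Start with: [C → ( . A (]
  [C → ( . A (] has the dot before A: add [A → . ( ( *]
No further items can be added.

CLOSURE = { [A → . ( ( *], [C → ( . A (] }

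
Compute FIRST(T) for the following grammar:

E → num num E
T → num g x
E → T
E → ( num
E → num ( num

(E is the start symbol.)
From T → num g x:
  - num is a terminal: add 'num' and stop

Collecting: FIRST(T) = { 'num' }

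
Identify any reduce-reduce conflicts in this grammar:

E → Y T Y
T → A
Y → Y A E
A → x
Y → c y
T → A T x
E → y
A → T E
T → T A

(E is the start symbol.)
Yes — I9: [T → A .] vs [T → T A .]; I15: [A → x .] vs [T → A T x .]

A reduce-reduce conflict occurs when an LR(0) state has two complete items [A → α .] and [B → β .] — both call for a reduction, and with no lookahead the parser cannot choose between them.

Augment with E' → E and build the canonical LR(0) collection (I0 = CLOSURE({[E' → . E]}), then GOTO on every symbol after a dot until no new states appear). It has 17 states:
  I0: { [E → . Y T Y], [E → . y], [E' → . E], [Y → . Y A E], [Y → . c y] }  — shift
  I1: { [E' → E .] }  — accept
  I2: { [A → . T E], [A → . x], [E → Y . T Y], [T → . A T x], [T → . A], [T → . T A], [Y → Y . A E] }  — shift
  I3: { [Y → c . y] }  — shift
  I4: { [E → y .] }  — reduce
  I5: { [Y → c y .] }  — reduce
  I6: { [A → . T E], [A → . x], [E → . Y T Y], [E → . y], [T → . A T x], [T → . A], [T → . T A], [T → A . T x], [T → A .], [Y → . Y A E], [Y → . c y], [Y → Y A . E] }  — shift, reduce
  I7: { [A → . T E], [A → . x], [A → T . E], [E → . Y T Y], [E → . y], [E → Y T . Y], [T → . A T x], [T → . A], [T → . T A], [T → T . A], [Y → . Y A E], [Y → . c y] }  — shift
  I8: { [A → x .] }  — reduce
  I9: { [A → . T E], [A → . x], [T → . A T x], [T → . A], [T → . T A], [T → A . T x], [T → A .], [T → T A .] }  — shift, 2 reduces
  I10: { [A → T E .] }  — reduce
  I11: { [A → . T E], [A → . x], [A → T . E], [E → . Y T Y], [E → . y], [T → . A T x], [T → . A], [T → . T A], [T → T . A], [Y → . Y A E], [Y → . c y] }  — shift
  I12: { [A → . T E], [A → . x], [E → Y . T Y], [E → Y T Y .], [T → . A T x], [T → . A], [T → . T A], [Y → Y . A E] }  — shift, reduce
  I13: { [A → . T E], [A → . x], [T → . A T x], [T → . A], [T → . T A], [T → A . T x], [T → A .] }  — shift, reduce
  I14: { [A → . T E], [A → . x], [A → T . E], [E → . Y T Y], [E → . y], [T → . A T x], [T → . A], [T → . T A], [T → A T . x], [T → T . A], [Y → . Y A E], [Y → . c y] }  — shift
  I15: { [A → x .], [T → A T x .] }  — 2 reduces
  I16: { [Y → Y A E .] }  — reduce

I9 contains complete items [T → A .], [T → T A .] — reduce-reduce conflict.
I15 contains complete items [A → x .], [T → A T x .] — reduce-reduce conflict.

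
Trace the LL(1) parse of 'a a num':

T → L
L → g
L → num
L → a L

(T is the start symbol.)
LL(1) parsing maintains a stack (initially the start symbol over $) and the input. At each step: if the stack top is a terminal, match it against the current input token; if it is a non-terminal N, replace it with the RHS of M[N, lookahead] (the unique production whose predict set contains the lookahead).

Stack is shown with the top on the left.

Stack  Input      Action
------------------------
T $    a a num $  output T → L
L $    a a num $  output L → a L
a L $  a a num $  match 'a'
L $    a num $    output L → a L
a L $  a num $    match 'a'
L $    num $      output L → num
num $  num $      match 'num'
$      $          accept

The string is accepted.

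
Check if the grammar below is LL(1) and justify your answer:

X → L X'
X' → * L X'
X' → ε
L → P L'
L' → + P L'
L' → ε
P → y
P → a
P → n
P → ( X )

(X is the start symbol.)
Relevant sets:
  FOLLOW(X') = { $, ')' }
  FOLLOW(L') = { $, ')', '*' }

For X':
  PREDICT(X' → '*' L X') = { '*' }
  PREDICT(X' → ε) = { $, ')' }
For L':
  PREDICT(L' → '+' P L') = { '+' }
  PREDICT(L' → ε) = { $, ')', '*' }
For P:
  PREDICT(P → y) = { 'y' }
  PREDICT(P → a) = { 'a' }
  PREDICT(P → n) = { 'n' }
  PREDICT(P → '(' X ')') = { '(' }
X, L have a single production, so nothing to check there.

All predict sets are disjoint. The grammar IS LL(1).

Answer: Yes, the grammar is LL(1).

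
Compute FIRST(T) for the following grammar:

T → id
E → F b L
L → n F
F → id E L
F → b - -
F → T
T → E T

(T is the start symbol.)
{ 'b', 'id' }

FIRST sets of the other non-terminals involved (by the same procedure, iterated to a fixed point):
  FIRST(E) = { 'b', 'id' }

From T → id:
  - id is a terminal: add 'id' and stop
From T → E T:
  - E is a non-terminal: add FIRST(E) \ {ε} = { 'b', 'id' }
    E is not nullable, so stop

Collecting: FIRST(T) = { 'b', 'id' }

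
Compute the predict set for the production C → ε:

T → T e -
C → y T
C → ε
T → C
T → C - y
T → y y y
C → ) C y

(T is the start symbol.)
PREDICT(C → ε) = (FIRST(RHS) \ {ε}) ∪ (FOLLOW(C) if ε ∈ FIRST(RHS), i.e. RHS ⇒* ε)
The right-hand side is ε (FIRST(ε) = { ε }), so the predict set is FOLLOW(C) = { $, '-', 'e', 'y' }
PREDICT(C → ε) = { $, '-', 'e', 'y' }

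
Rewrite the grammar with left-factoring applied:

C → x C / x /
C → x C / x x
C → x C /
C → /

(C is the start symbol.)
C → x C / C'
C' → x C''
C'' → /
C'' → x
C' → ε
C → /

Left-factoring transforms A → αβ₁ | αβ₂ into A → αA' and A' → β₁ | β₂
(α is the longest common prefix among the alternatives). Repeat until
no nonterminal has two alternatives with a common prefix.

Round 1: C has alternatives sharing prefix 'x C /'. Introduce C': C → x C / C'
  Add: C' → x /
  Add: C' → x x
  Add: C' → ε

Round 2: C' has alternatives sharing prefix 'x'. Introduce C'': C' → x C''
  Add: C'' → /
  Add: C'' → x

No remaining common prefixes — done.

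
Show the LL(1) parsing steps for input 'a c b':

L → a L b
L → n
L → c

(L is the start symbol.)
LL(1) parsing maintains a stack (initially the start symbol over $) and the input. At each step: if the stack top is a terminal, match it against the current input token; if it is a non-terminal N, replace it with the RHS of M[N, lookahead] (the unique production whose predict set contains the lookahead).

Stack is shown with the top on the left.

Stack    Input    Action
------------------------
L $      a c b $  output L → a L b
a L b $  a c b $  match 'a'
L b $    c b $    output L → c
c b $    c b $    match 'c'
b $      b $      match 'b'
$        $        accept

The string is accepted.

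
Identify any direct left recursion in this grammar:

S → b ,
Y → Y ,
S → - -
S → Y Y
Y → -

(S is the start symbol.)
Yes, Y is left-recursive

Direct left recursion occurs when N → N α for some non-terminal N (the right-hand side begins with the left-hand side itself).

S → b ,: starts with b
Y → Y ,: LEFT RECURSIVE (starts with Y)
S → - -: starts with '-'
S → Y Y: starts with Y
Y → -: starts with '-'

The grammar has direct left recursion on: Y.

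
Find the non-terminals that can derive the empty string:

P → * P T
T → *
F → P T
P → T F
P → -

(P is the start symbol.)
None

A non-terminal is nullable if it can derive ε (the empty string): either it has an ε-production, or it has a production whose right-hand side consists entirely of nullable non-terminals.

There are no ε-productions, so no non-terminal can derive ε.
No non-terminals are nullable.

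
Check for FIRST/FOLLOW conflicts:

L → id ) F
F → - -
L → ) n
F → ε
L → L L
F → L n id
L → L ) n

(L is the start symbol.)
A FIRST/FOLLOW conflict occurs when a non-terminal N has a nullable alternative N → β (β ⇒* ε) and another alternative N → α with FIRST(α) ∩ FOLLOW(N) ≠ ∅: on such a lookahead the parser cannot decide between expanding α and letting N vanish via β.

Nullable non-terminals: F.
FIRST sets used below: FIRST(L) = { ')', 'id' }

F: nullable alternative(s) F → ε; FOLLOW(F) = { $, ')', 'id', 'n' }
  F → - -: FIRST \ {ε} = { '-' } — disjoint from FOLLOW(F)
  F → ε: FIRST \ {ε} = { } — this is the only nullable alternative, skip
  F → L n id: FIRST \ {ε} = { ')', 'id' } — overlaps FOLLOW(F) on { ')', 'id' }: CONFLICT

L has no nullable alternative, so no FIRST/FOLLOW check is needed there.

So the grammar has 1 FIRST/FOLLOW conflict (marked CONFLICT above).

Answer: Yes. F → L n id with FOLLOW(F) on { ')', 'id' }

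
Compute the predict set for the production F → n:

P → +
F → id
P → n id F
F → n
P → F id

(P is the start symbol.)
PREDICT(F → n) = (FIRST(RHS) \ {ε}) ∪ (FOLLOW(F) if ε ∈ FIRST(RHS), i.e. RHS ⇒* ε)
FIRST(n) = { 'n' }
ε ∉ FIRST(n), so FOLLOW(F) is not added.
PREDICT(F → n) = { 'n' }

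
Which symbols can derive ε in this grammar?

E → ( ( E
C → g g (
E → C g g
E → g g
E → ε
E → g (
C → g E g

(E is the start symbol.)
{ 'E' }

A non-terminal is nullable if it can derive ε (the empty string): either it has an ε-production, or it has a production whose right-hand side consists entirely of nullable non-terminals.

ε-productions: E → ε
So E is immediately nullable.
No further non-terminal can be added: every production for the remaining non-terminals contains a terminal or a non-nullable non-terminal.
Nullable = { 'E' }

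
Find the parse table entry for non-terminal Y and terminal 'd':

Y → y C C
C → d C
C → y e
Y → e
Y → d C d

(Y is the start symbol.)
To find M[Y, 'd'], we find productions for Y where 'd' is in the predict set (PREDICT(N → α) = (FIRST(α) \ {ε}) ∪ (FOLLOW(N) if α ⇒* ε)).

Y → y C C: PREDICT = { 'y' }
Y → e: PREDICT = { 'e' }
Y → d C d: PREDICT = { 'd' }
  'd' is in predict set, so this production goes in M[Y, 'd']

M[Y, 'd'] = Y → d C d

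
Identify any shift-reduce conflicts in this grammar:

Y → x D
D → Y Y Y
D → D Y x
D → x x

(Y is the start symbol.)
A shift-reduce conflict occurs when an LR(0) state has both:
  - a complete (reduce) item [A → α .] (dot at the end), and
  - a shift item [B → β . c γ] (dot before a terminal).

Augment with Y' → Y and build the canonical LR(0) collection (I0 = CLOSURE({[Y' → . Y]}), then GOTO on every symbol after a dot until no new states appear). It has 11 states:
  I0: { [Y → . x D], [Y' → . Y] }  — shift
  I1: { [Y' → Y .] }  — accept
  I2: { [D → . D Y x], [D → . Y Y Y], [D → . x x], [Y → . x D], [Y → x . D] }  — shift
  I3: { [D → D . Y x], [Y → . x D], [Y → x D .] }  — shift, reduce
  I4: { [D → Y . Y Y], [Y → . x D] }  — shift
  I5: { [D → . D Y x], [D → . Y Y Y], [D → . x x], [D → x . x], [Y → . x D], [Y → x . D] }  — shift
  I6: { [D → . D Y x], [D → . Y Y Y], [D → . x x], [D → x . x], [D → x x .], [Y → . x D], [Y → x . D] }  — shift, reduce
  I7: { [D → Y Y . Y], [Y → . x D] }  — shift
  I8: { [D → Y Y Y .] }  — reduce
  I9: { [D → D Y . x] }  — shift
  I10: { [D → D Y x .] }  — reduce

I3 contains reduce item [Y → x D .] and shift item [Y → . x D] — shift-reduce conflict.
I6 contains reduce item [D → x x .] and shift items [D → . x x], [D → x . x], [Y → . x D] — shift-reduce conflict.

Answer: Yes — I3: [Y → x D .] vs [Y → . x D]; I6: [D → x x .] vs [D → . x x]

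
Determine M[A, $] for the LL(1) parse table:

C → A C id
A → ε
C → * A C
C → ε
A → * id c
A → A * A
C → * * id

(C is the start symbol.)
To find M[A, $], we find productions for A where $ is in the predict set (PREDICT(N → α) = (FIRST(α) \ {ε}) ∪ (FOLLOW(N) if α ⇒* ε)).

Relevant sets:
  FIRST(A) = { '*', ε }
  FOLLOW(A) = { $, '*', 'id' }

A → ε: PREDICT = { $, '*', 'id' }
  $ is in predict set, so this production goes in M[A, $]
A → * id c: PREDICT = { '*' }
A → A * A: PREDICT = { '*' }

M[A, $] = A → ε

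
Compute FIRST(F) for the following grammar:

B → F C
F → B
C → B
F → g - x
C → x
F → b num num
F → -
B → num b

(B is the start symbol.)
{ '-', 'b', 'g', 'num' }

To compute FIRST(F), examine every production with F on the left-hand side, reading each right-hand side left to right until a non-nullable symbol is reached.

FIRST sets of the other non-terminals involved (by the same procedure, iterated to a fixed point):
  FIRST(B) = { '-', 'b', 'g', 'num' }

From F → B:
  - B is a non-terminal: add FIRST(B) \ {ε} = { '-', 'b', 'g', 'num' }
    B is not nullable, so stop
From F → g - x:
  - g is a terminal: add 'g' and stop
From F → b num num:
  - b is a terminal: add 'b' and stop
From F → -:
  - '-' is a terminal: add '-' and stop

Collecting: FIRST(F) = { '-', 'b', 'g', 'num' }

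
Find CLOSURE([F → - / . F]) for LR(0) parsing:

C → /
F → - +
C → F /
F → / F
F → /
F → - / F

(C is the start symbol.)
{ [F → - / . F], [F → . - +], [F → . - / F], [F → . / F], [F → . /] }

Start with: [F → - / . F]
  [F → - / . F] has the dot before F: add [F → . - +], [F → . / F], [F → . /], [F → . - / F]
No further items can be added.

CLOSURE = { [F → - / . F], [F → . - +], [F → . - / F], [F → . / F], [F → . /] }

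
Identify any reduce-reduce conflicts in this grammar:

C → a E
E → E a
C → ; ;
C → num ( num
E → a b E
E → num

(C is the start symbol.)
A reduce-reduce conflict occurs when an LR(0) state has two complete items [A → α .] and [B → β .] — both call for a reduction, and with no lookahead the parser cannot choose between them.

Augment with C' → C and build the canonical LR(0) collection (I0 = CLOSURE({[C' → . C]}), then GOTO on every symbol after a dot until no new states appear). It has 14 states:
  I0: { [C → . ; ;], [C → . a E], [C → . num ( num], [C' → . C] }  — shift
  I1: { [C → ; . ;] }  — shift
  I2: { [C' → C .] }  — accept
  I3: { [C → a . E], [E → . E a], [E → . a b E], [E → . num] }  — shift
  I4: { [C → num . ( num] }  — shift
  I5: { [C → num ( . num] }  — shift
  I6: { [C → num ( num .] }  — reduce
  I7: { [C → a E .], [E → E . a] }  — shift, reduce
  I8: { [E → a . b E] }  — shift
  I9: { [E → num .] }  — reduce
  I10: { [E → . E a], [E → . a b E], [E → . num], [E → a b . E] }  — shift
  I11: { [E → E . a], [E → a b E .] }  — shift, reduce
  I12: { [E → E a .] }  — reduce
  I13: { [C → ; ; .] }  — reduce

No state contains more than one complete item.

Answer: No reduce-reduce conflicts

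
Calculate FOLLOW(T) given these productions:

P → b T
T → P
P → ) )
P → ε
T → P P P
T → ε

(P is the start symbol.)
To compute FOLLOW(T), find every occurrence of T on a right-hand side N → α T β: add FIRST(β) \ {ε}, and if β is empty or nullable also add FOLLOW(N). Iterate to a fixed point.

In P → b T: T is at the end, add FOLLOW(P)

The FOLLOW sets referred to above (computed the same way, to a fixed point):
  FOLLOW(P) = { $, ')', 'b' }

Taking the union: FOLLOW(T) = { $, ')', 'b' }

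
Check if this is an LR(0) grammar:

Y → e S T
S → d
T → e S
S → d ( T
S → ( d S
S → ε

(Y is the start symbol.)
No. Shift-reduce conflict between [S → .] and [S → . ( d S]

Augment with Y' → Y and build the canonical LR(0) collection (I0 = CLOSURE({[Y' → . Y]}), then GOTO on every symbol after a dot until no new states appear). It has 13 states:
  I0: { [Y → . e S T], [Y' → . Y] }  — shift
  I1: { [Y' → Y .] }  — accept
  I2: { [S → . ( d S], [S → . d ( T], [S → . d], [S → .], [Y → e . S T] }  — shift, reduce
  I3: { [S → ( . d S] }  — shift
  I4: { [T → . e S], [Y → e S . T] }  — shift
  I5: { [S → d . ( T], [S → d .] }  — shift, reduce
  I6: { [S → d ( . T], [T → . e S] }  — shift
  I7: { [S → d ( T .] }  — reduce
  I8: { [S → . ( d S], [S → . d ( T], [S → . d], [S → .], [T → e . S] }  — shift, reduce
  I9: { [T → e S .] }  — reduce
  I10: { [Y → e S T .] }  — reduce
  I11: { [S → ( d . S], [S → . ( d S], [S → . d ( T], [S → . d], [S → .] }  — shift, reduce
  I12: { [S → ( d S .] }  — reduce

Conflict in state I2:
  Shift-reduce conflict between [S → .] and [S → . ( d S]
So the grammar is NOT LR(0).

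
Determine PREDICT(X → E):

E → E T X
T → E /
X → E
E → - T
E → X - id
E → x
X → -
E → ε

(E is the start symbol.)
PREDICT(X → E) = (FIRST(RHS) \ {ε}) ∪ (FOLLOW(X) if ε ∈ FIRST(RHS), i.e. RHS ⇒* ε)
FIRST(E) = { '-', '/', 'x', ε }
FIRST(E) = { '-', '/', 'x', ε }
ε ∈ FIRST(E) (the right-hand side is nullable), so add FOLLOW(X) = { $, '-', '/', 'x' }
PREDICT(X → E) = { $, '-', '/', 'x' }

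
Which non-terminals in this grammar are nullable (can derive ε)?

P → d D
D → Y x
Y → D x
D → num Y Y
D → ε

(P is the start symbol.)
A non-terminal is nullable if it can derive ε (the empty string): either it has an ε-production, or it has a production whose right-hand side consists entirely of nullable non-terminals.

ε-productions: D → ε
So D is immediately nullable.
No further non-terminal can be added: every production for the remaining non-terminals contains a terminal or a non-nullable non-terminal.
Nullable = { 'D' }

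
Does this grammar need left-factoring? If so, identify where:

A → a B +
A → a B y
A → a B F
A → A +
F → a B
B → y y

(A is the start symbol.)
Yes, A has productions with common prefix 'a B'

Left-factoring is needed when two productions for the same non-terminal
share a common prefix on the right-hand side.

Productions for A:
  A → a B +
  A → a B y
  A → a B F
  A → A +

Found common prefix 'a B' in productions for A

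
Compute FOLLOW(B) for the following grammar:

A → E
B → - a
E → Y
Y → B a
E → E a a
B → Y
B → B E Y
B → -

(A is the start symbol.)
To compute FOLLOW(B), find every occurrence of B on a right-hand side N → α B β: add FIRST(β) \ {ε}, and if β is empty or nullable also add FOLLOW(N). Iterate to a fixed point.

In Y → B a: B is followed by a, add FIRST(a) \ {ε} = { 'a' }
In B → B E Y: B is followed by E Y, add FIRST(E Y) \ {ε} = { '-' }

Taking the union: FOLLOW(B) = { '-', 'a' }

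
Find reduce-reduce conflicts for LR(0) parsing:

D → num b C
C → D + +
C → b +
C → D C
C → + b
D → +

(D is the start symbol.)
No reduce-reduce conflicts

A reduce-reduce conflict occurs when an LR(0) state has two complete items [A → α .] and [B → β .] — both call for a reduction, and with no lookahead the parser cannot choose between them.

Augment with D' → D and build the canonical LR(0) collection (I0 = CLOSURE({[D' → . D]}), then GOTO on every symbol after a dot until no new states appear). It has 14 states:
  I0: { [D → . +], [D → . num b C], [D' → . D] }  — shift
  I1: { [D → + .] }  — reduce
  I2: { [D' → D .] }  — accept
  I3: { [D → num . b C] }  — shift
  I4: { [C → . + b], [C → . D + +], [C → . D C], [C → . b +], [D → . +], [D → . num b C], [D → num b . C] }  — shift
  I5: { [C → + . b], [D → + .] }  — shift, reduce
  I6: { [D → num b C .] }  — reduce
  I7: { [C → . + b], [C → . D + +], [C → . D C], [C → . b +], [C → D . + +], [C → D . C], [D → . +], [D → . num b C] }  — shift
  I8: { [C → b . +] }  — shift
  I9: { [C → b + .] }  — reduce
  I10: { [C → + . b], [C → D + . +], [D → + .] }  — shift, reduce
  I11: { [C → D C .] }  — reduce
  I12: { [C → D + + .] }  — reduce
  I13: { [C → + b .] }  — reduce

No state contains more than one complete item.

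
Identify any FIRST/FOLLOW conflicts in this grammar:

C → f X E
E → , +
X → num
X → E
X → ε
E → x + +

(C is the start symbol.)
Yes. X → E with FOLLOW(X) on { ',', 'x' }

Nullable non-terminals: X.
FIRST sets used below: FIRST(E) = { ',', 'x' }

X: nullable alternative(s) X → ε; FOLLOW(X) = { ',', 'x' }
  X → num: FIRST \ {ε} = { 'num' } — disjoint from FOLLOW(X)
  X → E: FIRST \ {ε} = { ',', 'x' } — overlaps FOLLOW(X) on { ',', 'x' }: CONFLICT
  X → ε: FIRST \ {ε} = { } — this is the only nullable alternative, skip

C, E have no nullable alternative, so no FIRST/FOLLOW check is needed there.

So the grammar has 1 FIRST/FOLLOW conflict (marked CONFLICT above).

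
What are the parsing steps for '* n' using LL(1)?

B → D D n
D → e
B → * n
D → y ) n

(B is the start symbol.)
Stack is shown with the top on the left.

Stack  Input  Action
--------------------
B $    * n $  output B → * n
* n $  * n $  match '*'
n $    n $    match 'n'
$      $      accept

The string is accepted.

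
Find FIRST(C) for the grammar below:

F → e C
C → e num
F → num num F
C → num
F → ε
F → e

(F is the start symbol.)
{ 'e', 'num' }

To compute FIRST(C), examine every production with C on the left-hand side, reading each right-hand side left to right until a non-nullable symbol is reached.

From C → e num:
  - e is a terminal: add 'e' and stop
From C → num:
  - num is a terminal: add 'num' and stop

Collecting: FIRST(C) = { 'e', 'num' }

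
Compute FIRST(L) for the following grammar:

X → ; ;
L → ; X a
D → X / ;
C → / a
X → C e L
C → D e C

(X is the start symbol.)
{ ';' }

From L → ; X a:
  - ';' is a terminal: add ';' and stop

Collecting: FIRST(L) = { ';' }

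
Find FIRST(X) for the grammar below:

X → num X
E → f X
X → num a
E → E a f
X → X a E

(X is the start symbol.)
{ 'num' }

To compute FIRST(X), examine every production with X on the left-hand side, reading each right-hand side left to right until a non-nullable symbol is reached.

From X → num X:
  - num is a terminal: add 'num' and stop
From X → num a:
  - num is a terminal: add 'num' and stop
From X → X a E:
  - X is the symbol being defined: contributes nothing new
    X is not nullable, so stop

Collecting: FIRST(X) = { 'num' }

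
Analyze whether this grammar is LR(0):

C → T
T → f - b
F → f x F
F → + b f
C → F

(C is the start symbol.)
Yes, the grammar is LR(0)

A grammar is LR(0) if no state in the canonical LR(0) collection has:
  - both a shift item (dot before a terminal) and a complete item (shift-reduce conflict), or
  - two or more complete items (reduce-reduce conflict; the accept item [C' → C .] counts as a complete item here).

Augment with C' → C and build the canonical LR(0) collection (I0 = CLOSURE({[C' → . C]}), then GOTO on every symbol after a dot until no new states appear). It has 13 states:
  I0: { [C → . F], [C → . T], [C' → . C], [F → . + b f], [F → . f x F], [T → . f - b] }  — shift
  I1: { [F → + . b f] }  — shift
  I2: { [C' → C .] }  — accept
  I3: { [C → F .] }  — reduce
  I4: { [C → T .] }  — reduce
  I5: { [F → f . x F], [T → f . - b] }  — shift
  I6: { [T → f - . b] }  — shift
  I7: { [F → . + b f], [F → . f x F], [F → f x . F] }  — shift
  I8: { [F → f x F .] }  — reduce
  I9: { [F → f . x F] }  — shift
  I10: { [T → f - b .] }  — reduce
  I11: { [F → + b . f] }  — shift
  I12: { [F → + b f .] }  — reduce

Every state is either a pure shift/goto state or contains exactly one complete item and nothing to shift — no conflicts. The grammar is LR(0).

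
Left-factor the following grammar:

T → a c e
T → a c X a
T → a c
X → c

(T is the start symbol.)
T → a c T'
T' → e
T' → X a
T' → ε
X → c

Left-factoring transforms A → αβ₁ | αβ₂ into A → αA' and A' → β₁ | β₂
(α is the longest common prefix among the alternatives). Repeat until
no nonterminal has two alternatives with a common prefix.

Round 1: T has alternatives sharing prefix 'a c'. Introduce T': T → a c T'
  Add: T' → e
  Add: T' → X a
  Add: T' → ε

No remaining common prefixes — done.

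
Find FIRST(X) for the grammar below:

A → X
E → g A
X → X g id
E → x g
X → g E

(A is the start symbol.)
From X → X g id:
  - X is the symbol being defined: contributes nothing new
    X is not nullable, so stop
From X → g E:
  - g is a terminal: add 'g' and stop

Collecting: FIRST(X) = { 'g' }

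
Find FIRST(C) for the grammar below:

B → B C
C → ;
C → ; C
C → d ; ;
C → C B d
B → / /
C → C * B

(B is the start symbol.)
{ ';', 'd' }

To compute FIRST(C), examine every production with C on the left-hand side, reading each right-hand side left to right until a non-nullable symbol is reached.

From C → ;:
  - ';' is a terminal: add ';' and stop
From C → ; C:
  - ';' is a terminal: add ';' and stop
From C → d ; ;:
  - d is a terminal: add 'd' and stop
From C → C B d:
  - C is the symbol being defined: contributes nothing new
    C is not nullable, so stop
From C → C * B:
  - C is the symbol being defined: contributes nothing new
    C is not nullable, so stop

Collecting: FIRST(C) = { ';', 'd' }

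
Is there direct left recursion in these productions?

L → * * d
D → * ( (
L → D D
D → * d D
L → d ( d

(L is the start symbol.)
L → * * d: starts with '*'
D → * ( (: starts with '*'
L → D D: starts with D
D → * d D: starts with '*'
L → d ( d: starts with d

No direct left recursion found.

Answer: No direct left recursion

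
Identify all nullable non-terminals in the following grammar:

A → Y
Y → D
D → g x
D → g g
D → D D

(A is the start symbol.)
None

A non-terminal is nullable if it can derive ε (the empty string): either it has an ε-production, or it has a production whose right-hand side consists entirely of nullable non-terminals.

There are no ε-productions, so no non-terminal can derive ε.
No non-terminals are nullable.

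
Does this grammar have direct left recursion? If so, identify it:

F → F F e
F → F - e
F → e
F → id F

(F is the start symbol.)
F → F F e: LEFT RECURSIVE (starts with F)
F → F - e: LEFT RECURSIVE (starts with F)
F → e: starts with e
F → id F: starts with id

The grammar has direct left recursion on: F.

Answer: Yes, F is left-recursive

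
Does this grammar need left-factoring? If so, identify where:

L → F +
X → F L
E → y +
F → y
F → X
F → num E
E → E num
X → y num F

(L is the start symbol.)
No, left-factoring is not needed

Left-factoring is needed when two productions for the same non-terminal
share a common prefix on the right-hand side.

Productions for X:
  X → F L
  X → y num F
Productions for E:
  E → y +
  E → E num
Productions for F:
  F → y
  F → X
  F → num E

No common prefixes found.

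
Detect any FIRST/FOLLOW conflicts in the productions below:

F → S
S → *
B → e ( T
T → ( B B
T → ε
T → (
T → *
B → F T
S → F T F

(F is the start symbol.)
Yes. T → '*' with FOLLOW(T) on { '*' }

A FIRST/FOLLOW conflict occurs when a non-terminal N has a nullable alternative N → β (β ⇒* ε) and another alternative N → α with FIRST(α) ∩ FOLLOW(N) ≠ ∅: on such a lookahead the parser cannot decide between expanding α and letting N vanish via β.

Nullable non-terminals: T.

T: nullable alternative(s) T → ε; FOLLOW(T) = { '*', 'e' }
  T → ( B B: FIRST \ {ε} = { '(' } — disjoint from FOLLOW(T)
  T → ε: FIRST \ {ε} = { } — this is the only nullable alternative, skip
  T → (: FIRST \ {ε} = { '(' } — disjoint from FOLLOW(T)
  T → *: FIRST \ {ε} = { '*' } — overlaps FOLLOW(T) on { '*' }: CONFLICT

B, F, S have no nullable alternative, so no FIRST/FOLLOW check is needed there.

So the grammar has 1 FIRST/FOLLOW conflict (marked CONFLICT above).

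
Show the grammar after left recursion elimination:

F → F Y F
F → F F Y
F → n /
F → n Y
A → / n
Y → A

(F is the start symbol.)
F is directly left-recursive. The standard transformation for
  A → A α₁ | ... | A α_m | β₁ | ... | β_n
is
  A  → β₁ A' | ... | β_n A'
  A' → α₁ A' | ... | α_m A' | ε

F → n / becomes F → n / F'
F → n Y becomes F → n Y F'
F → F Y F becomes F' → Y F F'
F → F F Y becomes F' → F Y F'
Add F' → ε

Productions for other non-terminals are unchanged:
  A → / n
  Y → A

Resulting grammar:
F → n / F'
F → n Y F'
F' → Y F F'
F' → F Y F'
F' → ε
A → / n
Y → A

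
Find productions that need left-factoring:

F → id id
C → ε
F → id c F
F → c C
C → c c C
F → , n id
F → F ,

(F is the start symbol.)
Left-factoring is needed when two productions for the same non-terminal
share a common prefix on the right-hand side.

Productions for F:
  F → id id
  F → id c F
  F → c C
  F → , n id
  F → F ,
Productions for C:
  C → ε
  C → c c C

Found common prefix 'id' in productions for F

Answer: Yes, F has productions with common prefix 'id'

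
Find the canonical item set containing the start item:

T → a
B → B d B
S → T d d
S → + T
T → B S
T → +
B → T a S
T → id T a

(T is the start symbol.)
{ [B → . B d B], [B → . T a S], [T → . +], [T → . B S], [T → . a], [T → . id T a], [T' → . T] }

First, augment the grammar with T' → T
I₀ = CLOSURE({ [T' → . T] }):
  [T' → . T] has the dot before T: add [T → . a], [T → . B S], [T → . +], [T → . id T a]
  [T → . B S] has the dot before B: add [B → . B d B], [B → . T a S]
No further items can be added.

I₀ = { [B → . B d B], [B → . T a S], [T → . +], [T → . B S], [T → . a], [T → . id T a], [T' → . T] }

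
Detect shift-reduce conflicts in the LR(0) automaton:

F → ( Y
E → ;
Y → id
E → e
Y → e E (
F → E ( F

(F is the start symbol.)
Augment with F' → F and build the canonical LR(0) collection (I0 = CLOSURE({[F' → . F]}), then GOTO on every symbol after a dot until no new states appear). It has 13 states:
  I0: { [E → . ;], [E → . e], [F → . ( Y], [F → . E ( F], [F' → . F] }  — shift
  I1: { [F → ( . Y], [Y → . e E (], [Y → . id] }  — shift
  I2: { [E → ; .] }  — reduce
  I3: { [F → E . ( F] }  — shift
  I4: { [F' → F .] }  — accept
  I5: { [E → e .] }  — reduce
  I6: { [E → . ;], [E → . e], [F → . ( Y], [F → . E ( F], [F → E ( . F] }  — shift
  I7: { [F → E ( F .] }  — reduce
  I8: { [F → ( Y .] }  — reduce
  I9: { [E → . ;], [E → . e], [Y → e . E (] }  — shift
  I10: { [Y → id .] }  — reduce
  I11: { [Y → e E . (] }  — shift
  I12: { [Y → e E ( .] }  — reduce

No state contains both a complete item and a shift item.

Answer: No shift-reduce conflicts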